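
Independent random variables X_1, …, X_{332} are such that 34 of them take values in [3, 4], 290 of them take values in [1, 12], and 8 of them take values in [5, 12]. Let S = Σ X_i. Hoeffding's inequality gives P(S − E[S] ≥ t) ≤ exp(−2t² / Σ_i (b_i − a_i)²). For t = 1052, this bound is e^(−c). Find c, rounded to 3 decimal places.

Σ(b_i − a_i)² = 34·1² + 290·11² + 8·7² = 35516.
c = 2t² / 35516 = 2·1052² / 35516 = 62.3214.

62.321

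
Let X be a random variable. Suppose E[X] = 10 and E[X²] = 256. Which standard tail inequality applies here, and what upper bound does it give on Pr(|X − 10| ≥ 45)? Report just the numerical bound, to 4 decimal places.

The first two moments determine the variance, so Chebyshev's inequality is the sharpest standard bound available.
Var(X) = E[X²] − (E[X])² = 256 − 100 = 156.
Chebyshev's inequality: Pr(|X − μ| ≥ t) ≤ Var(X)/t² = 156/2025 = 0.0770.

0.0770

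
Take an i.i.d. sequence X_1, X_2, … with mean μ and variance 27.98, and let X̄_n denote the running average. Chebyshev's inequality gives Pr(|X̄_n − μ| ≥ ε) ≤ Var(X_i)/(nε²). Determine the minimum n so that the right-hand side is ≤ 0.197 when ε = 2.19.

Require 27.98/(n·2.19²) ≤ 0.197, i.e. n ≥ 27.98/(0.197·2.19²) = 29.614.
The smallest integer n is 30.

30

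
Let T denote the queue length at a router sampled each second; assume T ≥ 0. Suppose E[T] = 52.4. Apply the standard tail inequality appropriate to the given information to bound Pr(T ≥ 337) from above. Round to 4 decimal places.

Only the mean of a non-negative variable is known, so Markov's inequality is the applicable tail bound.
Markov's inequality: for a non-negative random variable, Pr(T ≥ a) ≤ E[T]/a.
Here E[T] = 52.4 and a = 337, so the bound is 52.4/337 = 0.1555.

0.1555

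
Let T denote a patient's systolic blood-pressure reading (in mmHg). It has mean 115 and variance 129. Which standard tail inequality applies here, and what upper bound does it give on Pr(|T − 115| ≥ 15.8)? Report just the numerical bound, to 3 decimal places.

0.517

Mean and variance are known, so Chebyshev's inequality applies.
Chebyshev: Pr(|T − μ| ≥ t) ≤ Var(T)/t².
Bound = 129 / 249.64 = 0.5167.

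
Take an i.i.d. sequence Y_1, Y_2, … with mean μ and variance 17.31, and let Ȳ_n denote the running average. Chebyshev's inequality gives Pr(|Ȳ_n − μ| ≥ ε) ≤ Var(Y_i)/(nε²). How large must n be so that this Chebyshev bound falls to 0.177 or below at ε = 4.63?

Require 17.31/(n·4.63²) ≤ 0.177, i.e. n ≥ 17.31/(0.177·4.63²) = 4.562.
The smallest integer n is 5.

5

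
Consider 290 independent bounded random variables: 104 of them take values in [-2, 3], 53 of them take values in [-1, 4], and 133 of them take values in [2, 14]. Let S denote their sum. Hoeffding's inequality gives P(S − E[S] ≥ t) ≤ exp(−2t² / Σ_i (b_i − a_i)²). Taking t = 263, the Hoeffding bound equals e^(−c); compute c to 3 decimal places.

5.995

Σ(b_i − a_i)² = 104·5² + 53·5² + 133·12² = 23077.
c = 2t² / 23077 = 2·263² / 23077 = 5.9946.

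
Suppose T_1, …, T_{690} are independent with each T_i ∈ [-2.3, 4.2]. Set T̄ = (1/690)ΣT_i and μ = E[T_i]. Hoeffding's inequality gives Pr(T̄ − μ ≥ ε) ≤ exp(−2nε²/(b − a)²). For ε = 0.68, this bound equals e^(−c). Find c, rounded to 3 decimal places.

c = 2nε²/(b − a)² = 2·690·0.68² / 6.5² = 15.1032.

15.103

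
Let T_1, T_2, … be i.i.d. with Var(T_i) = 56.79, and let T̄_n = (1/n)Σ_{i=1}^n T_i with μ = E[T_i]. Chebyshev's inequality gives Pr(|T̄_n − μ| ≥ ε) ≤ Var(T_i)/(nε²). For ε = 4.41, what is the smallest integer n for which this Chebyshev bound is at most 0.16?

Require 56.79/(n·4.41²) ≤ 0.16, i.e. n ≥ 56.79/(0.16·4.41²) = 18.250.
The smallest integer n is 19.

19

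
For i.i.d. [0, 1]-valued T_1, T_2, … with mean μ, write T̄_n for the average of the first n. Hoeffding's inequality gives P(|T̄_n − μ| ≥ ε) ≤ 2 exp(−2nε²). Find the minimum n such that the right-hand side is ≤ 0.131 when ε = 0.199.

Require 2·exp(−2nε²) ≤ 0.131, i.e. 2nε² ≥ ln(2/0.131) = 2.725705.
So n ≥ 2.725705 / (2·0.199²) = 34.415.
The smallest integer n is 35.

35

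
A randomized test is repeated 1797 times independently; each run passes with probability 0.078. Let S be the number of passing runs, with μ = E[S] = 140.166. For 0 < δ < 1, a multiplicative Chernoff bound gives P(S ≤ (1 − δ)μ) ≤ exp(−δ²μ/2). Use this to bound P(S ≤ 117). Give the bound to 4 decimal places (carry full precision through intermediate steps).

0.1474

Write 117 = (1 − δ)μ, so δ = 1 − 117/140.166 = 0.1652755…
Then the exponent is δ²μ/2 = (μ − 117)²/(2μ) = 1.914386.
Bound = exp(−1.914386) = 0.14743.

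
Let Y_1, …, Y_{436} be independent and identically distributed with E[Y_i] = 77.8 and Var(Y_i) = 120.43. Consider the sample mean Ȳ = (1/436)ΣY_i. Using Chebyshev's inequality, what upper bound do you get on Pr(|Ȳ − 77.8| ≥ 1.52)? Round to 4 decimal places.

0.1196

Var(Ȳ) = Var(Y_i)/n = 120.43/436 = 0.27622.
Chebyshev: Pr(|Ȳ − 77.8| ≥ 1.52) ≤ Var(Ȳ)/(1.52)² = 120.43/(436·1.52²) = 0.1196.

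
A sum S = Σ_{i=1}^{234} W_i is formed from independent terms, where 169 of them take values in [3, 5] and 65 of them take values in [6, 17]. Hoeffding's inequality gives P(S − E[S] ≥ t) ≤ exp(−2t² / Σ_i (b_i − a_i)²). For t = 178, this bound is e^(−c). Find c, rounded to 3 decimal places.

7.419

Σ(b_i − a_i)² = 169·2² + 65·11² = 8541.
c = 2t² / 8541 = 2·178² / 8541 = 7.4193.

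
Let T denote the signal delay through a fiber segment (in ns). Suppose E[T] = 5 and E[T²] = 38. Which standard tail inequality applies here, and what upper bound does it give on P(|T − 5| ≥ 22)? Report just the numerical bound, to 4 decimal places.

The first two moments determine the variance, so Chebyshev's inequality is the sharpest standard bound available.
Var(T) = E[T²] − (E[T])² = 38 − 25 = 13.
Chebyshev's inequality: P(|T − μ| ≥ t) ≤ Var(T)/t² = 13/484 = 0.0269.

0.0269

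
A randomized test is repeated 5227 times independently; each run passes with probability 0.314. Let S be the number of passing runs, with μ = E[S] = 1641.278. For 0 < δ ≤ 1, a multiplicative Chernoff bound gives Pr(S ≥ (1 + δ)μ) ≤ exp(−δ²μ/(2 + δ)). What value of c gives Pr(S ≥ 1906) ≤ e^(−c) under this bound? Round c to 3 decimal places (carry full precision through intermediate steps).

Write 1906 = (1 + δ)μ, so δ = 1906/1641.278 − 1 = 0.1612902…
Then the exponent is δ²μ/(2 + δ) = (1906 − μ)² / (μ·(2 + δ)) = 19.755355.

19.755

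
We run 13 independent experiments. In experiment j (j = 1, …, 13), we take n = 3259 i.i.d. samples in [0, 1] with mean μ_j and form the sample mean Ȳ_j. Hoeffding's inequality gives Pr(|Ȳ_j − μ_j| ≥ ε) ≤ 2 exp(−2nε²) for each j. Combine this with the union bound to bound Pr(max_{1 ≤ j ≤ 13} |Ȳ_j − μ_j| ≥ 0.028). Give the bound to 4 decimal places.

0.1569

Per-experiment Hoeffding bound: 2·exp(−2·3259·0.028²) = 2·exp(−5.11011) = 0.012071.
Union bound over 13 events: 13·0.012071 = 0.15692.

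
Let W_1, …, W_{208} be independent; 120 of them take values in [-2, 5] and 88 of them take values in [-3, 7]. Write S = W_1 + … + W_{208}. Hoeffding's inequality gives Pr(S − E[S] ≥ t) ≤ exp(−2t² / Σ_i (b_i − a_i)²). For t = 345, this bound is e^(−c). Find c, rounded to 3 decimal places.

Σ(b_i − a_i)² = 120·7² + 88·10² = 14680.
c = 2t² / 14680 = 2·345² / 14680 = 16.2159.

16.216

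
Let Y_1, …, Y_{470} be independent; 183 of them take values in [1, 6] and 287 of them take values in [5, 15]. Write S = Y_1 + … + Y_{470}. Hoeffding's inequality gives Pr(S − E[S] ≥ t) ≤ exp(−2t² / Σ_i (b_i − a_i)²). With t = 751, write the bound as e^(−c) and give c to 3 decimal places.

Σ(b_i − a_i)² = 183·5² + 287·10² = 33275.
c = 2t² / 33275 = 2·751² / 33275 = 33.8994.

33.899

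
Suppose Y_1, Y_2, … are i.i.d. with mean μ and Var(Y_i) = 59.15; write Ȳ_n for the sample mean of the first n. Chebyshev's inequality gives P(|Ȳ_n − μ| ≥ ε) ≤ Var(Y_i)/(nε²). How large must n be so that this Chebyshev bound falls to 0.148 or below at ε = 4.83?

Require 59.15/(n·4.83²) ≤ 0.148, i.e. n ≥ 59.15/(0.148·4.83²) = 17.132.
The smallest integer n is 18.

18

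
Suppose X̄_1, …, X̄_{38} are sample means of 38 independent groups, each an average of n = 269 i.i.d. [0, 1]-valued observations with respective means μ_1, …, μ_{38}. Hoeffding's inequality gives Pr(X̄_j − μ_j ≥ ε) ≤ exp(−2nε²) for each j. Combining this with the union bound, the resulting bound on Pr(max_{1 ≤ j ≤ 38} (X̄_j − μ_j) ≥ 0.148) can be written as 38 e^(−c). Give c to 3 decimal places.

Union bound over the 38 events: Pr(max_{1 ≤ j ≤ 38} (X̄_j − μ_j) ≥ 0.148) ≤ 38·exp(−2nε²) = 38 exp(−2·269·0.148²).
So c = 2·269·0.148² = 11.7844.

11.784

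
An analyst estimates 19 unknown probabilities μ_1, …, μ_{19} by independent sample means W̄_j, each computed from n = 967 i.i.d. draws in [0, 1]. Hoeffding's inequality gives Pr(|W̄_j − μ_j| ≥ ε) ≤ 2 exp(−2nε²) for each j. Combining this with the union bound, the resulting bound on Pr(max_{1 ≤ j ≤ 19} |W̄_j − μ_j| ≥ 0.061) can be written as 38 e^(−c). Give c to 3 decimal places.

Union bound over the 19 events: Pr(max_{1 ≤ j ≤ 19} |W̄_j − μ_j| ≥ 0.061) ≤ 19·2·exp(−2nε²) = 38 exp(−2·967·0.061²).
So c = 2·967·0.061² = 7.1964.

7.196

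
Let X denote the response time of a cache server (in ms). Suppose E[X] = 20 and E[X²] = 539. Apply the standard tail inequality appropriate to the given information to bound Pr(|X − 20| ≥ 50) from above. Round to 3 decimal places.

The first two moments determine the variance, so Chebyshev's inequality is the sharpest standard bound available.
Var(X) = E[X²] − (E[X])² = 539 − 400 = 139.
Chebyshev's inequality: Pr(|X − μ| ≥ t) ≤ Var(X)/t² = 139/2500 = 0.0556.

0.056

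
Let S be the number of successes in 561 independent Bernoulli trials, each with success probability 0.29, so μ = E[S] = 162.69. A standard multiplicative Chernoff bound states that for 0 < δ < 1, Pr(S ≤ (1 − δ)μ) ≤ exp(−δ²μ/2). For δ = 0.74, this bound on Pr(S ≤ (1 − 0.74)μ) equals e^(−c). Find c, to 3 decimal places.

44.545

c = δ²μ/2 = 0.74²·162.69/2 = 44.5445.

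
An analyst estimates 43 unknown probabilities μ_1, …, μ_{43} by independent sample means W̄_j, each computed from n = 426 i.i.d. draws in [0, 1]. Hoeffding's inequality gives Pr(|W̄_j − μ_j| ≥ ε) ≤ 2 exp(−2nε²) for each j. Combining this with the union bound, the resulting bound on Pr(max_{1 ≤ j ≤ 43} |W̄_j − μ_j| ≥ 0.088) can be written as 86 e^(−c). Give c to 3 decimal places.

Union bound over the 43 events: Pr(max_{1 ≤ j ≤ 43} |W̄_j − μ_j| ≥ 0.088) ≤ 43·2·exp(−2nε²) = 86 exp(−2·426·0.088²).
So c = 2·426·0.088² = 6.5979.

6.598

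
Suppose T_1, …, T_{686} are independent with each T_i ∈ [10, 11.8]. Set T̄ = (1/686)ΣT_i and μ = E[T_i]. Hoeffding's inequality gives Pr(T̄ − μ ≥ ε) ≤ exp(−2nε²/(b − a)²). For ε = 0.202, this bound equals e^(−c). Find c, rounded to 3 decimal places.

c = 2nε²/(b − a)² = 2·686·0.202² / 1.8² = 17.2787.

17.279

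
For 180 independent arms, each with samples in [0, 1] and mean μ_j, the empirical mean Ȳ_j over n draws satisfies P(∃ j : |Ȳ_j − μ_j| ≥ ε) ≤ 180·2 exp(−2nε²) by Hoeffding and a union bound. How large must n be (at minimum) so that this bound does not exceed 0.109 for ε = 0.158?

163

Need 2·180·exp(−2nε²) ≤ 0.109, i.e. exp(−2nε²) ≤ 0.109/360.
So 2nε² ≥ ln(360/0.109) = 8.102511.
Hence n ≥ 8.102511/(2·0.158²) = 162.284.
The smallest integer n is 163.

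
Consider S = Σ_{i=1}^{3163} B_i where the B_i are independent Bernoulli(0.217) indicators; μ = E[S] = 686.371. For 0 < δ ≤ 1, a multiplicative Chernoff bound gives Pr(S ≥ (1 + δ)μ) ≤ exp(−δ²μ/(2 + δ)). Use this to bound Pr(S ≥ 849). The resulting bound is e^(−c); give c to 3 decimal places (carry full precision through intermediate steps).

17.226

Write 849 = (1 + δ)μ, so δ = 849/686.371 − 1 = 0.2369404…
Then the exponent is δ²μ/(2 + δ) = (849 − μ)² / (μ·(2 + δ)) = 17.225929.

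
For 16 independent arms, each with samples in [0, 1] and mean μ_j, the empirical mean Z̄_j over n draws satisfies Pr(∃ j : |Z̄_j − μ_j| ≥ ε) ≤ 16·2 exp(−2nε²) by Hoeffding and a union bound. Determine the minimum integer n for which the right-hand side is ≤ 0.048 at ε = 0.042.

Need 2·16·exp(−2nε²) ≤ 0.048, i.e. exp(−2nε²) ≤ 0.048/32.
So 2nε² ≥ ln(32/0.048) = 6.502290.
Hence n ≥ 6.502290/(2·0.042²) = 1843.053.
The smallest integer n is 1844.

1844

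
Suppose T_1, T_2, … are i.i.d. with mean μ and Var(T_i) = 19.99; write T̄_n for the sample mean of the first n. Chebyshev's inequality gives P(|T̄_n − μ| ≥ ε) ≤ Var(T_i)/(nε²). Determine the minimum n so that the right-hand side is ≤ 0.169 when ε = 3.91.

8

Require 19.99/(n·3.91²) ≤ 0.169, i.e. n ≥ 19.99/(0.169·3.91²) = 7.737.
The smallest integer n is 8.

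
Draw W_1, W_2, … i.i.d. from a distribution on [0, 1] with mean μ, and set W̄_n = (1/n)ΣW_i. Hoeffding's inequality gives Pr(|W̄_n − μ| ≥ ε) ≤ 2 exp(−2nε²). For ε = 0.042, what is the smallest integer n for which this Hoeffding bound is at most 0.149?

737

Require 2·exp(−2nε²) ≤ 0.149, i.e. 2nε² ≥ ln(2/0.149) = 2.596956.
So n ≥ 2.596956 / (2·0.042²) = 736.099.
The smallest integer n is 737.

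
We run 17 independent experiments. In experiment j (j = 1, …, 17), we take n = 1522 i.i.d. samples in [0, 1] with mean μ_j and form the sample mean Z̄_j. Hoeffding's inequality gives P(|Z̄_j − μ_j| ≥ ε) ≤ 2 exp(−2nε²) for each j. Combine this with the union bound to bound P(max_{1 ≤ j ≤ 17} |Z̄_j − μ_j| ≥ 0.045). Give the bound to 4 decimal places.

0.0715

Per-experiment Hoeffding bound: 2·exp(−2·1522·0.045²) = 2·exp(−6.16410) = 0.0042072.
Union bound over 17 events: 17·0.0042072 = 0.07152.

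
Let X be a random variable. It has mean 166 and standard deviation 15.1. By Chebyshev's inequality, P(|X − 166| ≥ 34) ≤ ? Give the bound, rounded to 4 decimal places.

0.1972

Chebyshev: P(|X − μ| ≥ t) ≤ Var(X)/t².
Var(X) = σ² = 15.1² = 228.01.
Bound = 228.01 / 1156 = 0.1972.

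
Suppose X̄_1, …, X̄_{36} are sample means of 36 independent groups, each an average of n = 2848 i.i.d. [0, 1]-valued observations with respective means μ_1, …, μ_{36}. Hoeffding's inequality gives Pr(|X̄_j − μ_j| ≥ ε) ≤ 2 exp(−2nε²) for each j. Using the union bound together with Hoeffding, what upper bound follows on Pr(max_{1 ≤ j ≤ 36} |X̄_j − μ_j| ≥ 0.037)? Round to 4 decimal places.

0.0296

Per-experiment Hoeffding bound: 2·exp(−2·2848·0.037²) = 2·exp(−7.79782) = 0.00082126.
Union bound over 36 events: 36·0.00082126 = 0.02957.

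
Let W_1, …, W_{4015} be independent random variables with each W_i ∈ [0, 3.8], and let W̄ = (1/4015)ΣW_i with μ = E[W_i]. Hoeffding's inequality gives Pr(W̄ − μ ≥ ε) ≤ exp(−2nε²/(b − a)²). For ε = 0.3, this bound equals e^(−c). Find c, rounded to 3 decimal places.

c = 2nε²/(b − a)² = 2·4015·0.3² / 3.8² = 50.0485.

50.048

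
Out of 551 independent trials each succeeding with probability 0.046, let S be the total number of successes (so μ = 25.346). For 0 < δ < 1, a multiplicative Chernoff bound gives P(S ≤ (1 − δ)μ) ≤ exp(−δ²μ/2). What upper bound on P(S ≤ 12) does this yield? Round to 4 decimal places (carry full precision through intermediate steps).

Write 12 = (1 − δ)μ, so δ = 1 − 12/25.346 = 0.5265525…
Then the exponent is δ²μ/2 = (μ − 12)²/(2μ) = 3.513685.
Bound = exp(−3.513685) = 0.02979.

0.0298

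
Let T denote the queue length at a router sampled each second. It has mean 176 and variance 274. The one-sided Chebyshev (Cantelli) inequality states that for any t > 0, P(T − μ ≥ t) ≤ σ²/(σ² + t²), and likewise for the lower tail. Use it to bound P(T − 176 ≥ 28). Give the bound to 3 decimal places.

Here σ² = 274 and t = 28, so σ² + t² = 1058.
Cantelli's bound: 274/1058 = 0.2590.

0.259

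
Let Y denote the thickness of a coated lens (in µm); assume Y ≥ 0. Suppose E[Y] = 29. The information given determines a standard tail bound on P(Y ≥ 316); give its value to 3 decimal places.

0.092

Only the mean of a non-negative variable is known, so Markov's inequality is the applicable tail bound.
Markov's inequality: for a non-negative random variable, P(Y ≥ a) ≤ E[Y]/a.
Here E[Y] = 29 and a = 316, so the bound is 29/316 = 0.0918.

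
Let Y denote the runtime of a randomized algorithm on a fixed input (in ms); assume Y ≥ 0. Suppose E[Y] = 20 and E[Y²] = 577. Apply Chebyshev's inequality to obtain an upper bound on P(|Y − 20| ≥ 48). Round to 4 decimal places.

0.0768

Var(Y) = E[Y²] − (E[Y])² = 577 − 400 = 177.
Chebyshev's inequality: P(|Y − μ| ≥ t) ≤ Var(Y)/t² = 177/2304 = 0.0768.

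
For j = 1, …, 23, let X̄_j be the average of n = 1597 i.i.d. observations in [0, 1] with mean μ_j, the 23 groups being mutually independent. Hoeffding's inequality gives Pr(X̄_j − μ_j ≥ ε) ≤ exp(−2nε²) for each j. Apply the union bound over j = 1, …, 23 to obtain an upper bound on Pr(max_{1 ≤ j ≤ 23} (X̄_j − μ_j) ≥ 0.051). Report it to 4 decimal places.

Per-experiment Hoeffding bound: exp(−2·1597·0.051²) = exp(−8.30759) = 0.00024664.
Union bound over 23 events: 23·0.00024664 = 0.00567.

0.0057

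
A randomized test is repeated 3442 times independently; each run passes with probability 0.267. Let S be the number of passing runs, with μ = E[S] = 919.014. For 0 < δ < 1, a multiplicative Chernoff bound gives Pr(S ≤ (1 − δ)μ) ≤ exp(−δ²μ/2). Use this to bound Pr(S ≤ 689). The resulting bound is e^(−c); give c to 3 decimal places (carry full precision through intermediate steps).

Write 689 = (1 − δ)μ, so δ = 1 − 689/919.014 = 0.2502835…
Then the exponent is δ²μ/2 = (μ − 689)²/(2μ) = 28.784349.

28.784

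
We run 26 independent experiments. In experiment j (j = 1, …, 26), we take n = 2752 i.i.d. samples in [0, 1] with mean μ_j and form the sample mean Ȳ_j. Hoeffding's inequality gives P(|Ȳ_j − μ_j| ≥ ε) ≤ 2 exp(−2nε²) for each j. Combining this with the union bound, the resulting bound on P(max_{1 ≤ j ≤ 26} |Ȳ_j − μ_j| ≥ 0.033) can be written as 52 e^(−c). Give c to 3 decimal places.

Union bound over the 26 events: P(max_{1 ≤ j ≤ 26} |Ȳ_j − μ_j| ≥ 0.033) ≤ 26·2·exp(−2nε²) = 52 exp(−2·2752·0.033²).
So c = 2·2752·0.033² = 5.9939.

5.994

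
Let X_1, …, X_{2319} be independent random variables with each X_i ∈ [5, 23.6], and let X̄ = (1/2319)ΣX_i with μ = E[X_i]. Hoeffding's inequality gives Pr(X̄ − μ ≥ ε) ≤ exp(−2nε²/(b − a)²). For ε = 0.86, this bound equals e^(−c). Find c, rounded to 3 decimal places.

c = 2nε²/(b − a)² = 2·2319·0.86² / 18.6² = 9.9152.

9.915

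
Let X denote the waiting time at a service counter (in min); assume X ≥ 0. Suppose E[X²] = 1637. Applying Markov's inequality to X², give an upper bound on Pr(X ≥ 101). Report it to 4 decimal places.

Since X ≥ 0, the event {X ≥ 101} is the same as {X² ≥ 10201}.
Markov's inequality applied to X² gives Pr(X² ≥ 10201) ≤ E[X²]/10201 = 1637/10201 = 0.1605.

0.1605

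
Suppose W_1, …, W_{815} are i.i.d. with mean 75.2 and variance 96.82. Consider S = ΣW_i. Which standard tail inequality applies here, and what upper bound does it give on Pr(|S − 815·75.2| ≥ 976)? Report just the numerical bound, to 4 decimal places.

0.0828

With mean and variance of each term known, Chebyshev's inequality bounds the deviation of the sum (or sample mean).
Var(S) = n·Var(W_i) = 815·96.82 = 78908.3.
Chebyshev: Pr(|S − 815·75.2| ≥ 976) ≤ Var(S)/976² = 78908.3/952576 = 0.0828.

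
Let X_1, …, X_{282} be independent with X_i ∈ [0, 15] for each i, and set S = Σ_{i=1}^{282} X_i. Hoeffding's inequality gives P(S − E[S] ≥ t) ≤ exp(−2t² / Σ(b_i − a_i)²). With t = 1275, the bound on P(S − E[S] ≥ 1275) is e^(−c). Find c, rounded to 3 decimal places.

Σ(b_i − a_i)² = 282·(15)² = 63450.
c = 2t²/63450 = 2·1275²/63450 = 51.2411.

51.241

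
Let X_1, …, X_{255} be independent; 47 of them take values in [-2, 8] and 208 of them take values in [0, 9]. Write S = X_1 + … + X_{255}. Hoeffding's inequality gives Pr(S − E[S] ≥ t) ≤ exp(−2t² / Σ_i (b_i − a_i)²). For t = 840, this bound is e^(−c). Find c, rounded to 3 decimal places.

65.491

Σ(b_i − a_i)² = 47·10² + 208·9² = 21548.
c = 2t² / 21548 = 2·840² / 21548 = 65.4910.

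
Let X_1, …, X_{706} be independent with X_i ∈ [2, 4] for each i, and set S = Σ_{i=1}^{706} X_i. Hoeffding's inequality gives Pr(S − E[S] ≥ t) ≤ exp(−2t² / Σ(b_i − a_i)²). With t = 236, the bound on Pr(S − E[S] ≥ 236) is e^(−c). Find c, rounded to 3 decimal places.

Σ(b_i − a_i)² = 706·(2)² = 2824.
c = 2t²/2824 = 2·236²/2824 = 39.4448.

39.445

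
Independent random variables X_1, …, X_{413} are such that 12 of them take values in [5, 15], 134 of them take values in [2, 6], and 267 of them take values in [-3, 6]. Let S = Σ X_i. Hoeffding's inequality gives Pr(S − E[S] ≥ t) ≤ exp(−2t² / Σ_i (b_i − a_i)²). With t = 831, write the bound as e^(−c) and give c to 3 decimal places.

55.309

Σ(b_i − a_i)² = 12·10² + 134·4² + 267·9² = 24971.
c = 2t² / 24971 = 2·831² / 24971 = 55.3090.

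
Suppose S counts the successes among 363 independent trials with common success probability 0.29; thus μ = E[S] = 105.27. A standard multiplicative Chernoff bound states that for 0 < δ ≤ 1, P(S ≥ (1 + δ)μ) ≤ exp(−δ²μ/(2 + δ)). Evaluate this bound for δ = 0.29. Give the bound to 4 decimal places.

0.0209

Exponent = δ²μ/(2 + δ) = 0.29²·105.27/2.29 = 3.8660.
Bound = exp(−3.8660) = 0.02094.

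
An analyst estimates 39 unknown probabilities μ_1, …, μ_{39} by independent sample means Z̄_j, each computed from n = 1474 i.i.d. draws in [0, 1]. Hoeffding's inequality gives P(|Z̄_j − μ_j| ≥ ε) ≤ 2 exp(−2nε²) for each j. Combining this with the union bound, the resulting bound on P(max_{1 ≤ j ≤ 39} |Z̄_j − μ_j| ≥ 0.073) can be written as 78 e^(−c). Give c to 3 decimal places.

15.710

Union bound over the 39 events: P(max_{1 ≤ j ≤ 39} |Z̄_j − μ_j| ≥ 0.073) ≤ 39·2·exp(−2nε²) = 78 exp(−2·1474·0.073²).
So c = 2·1474·0.073² = 15.7099.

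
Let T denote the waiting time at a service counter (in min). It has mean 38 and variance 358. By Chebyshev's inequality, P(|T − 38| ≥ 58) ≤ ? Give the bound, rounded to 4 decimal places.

Chebyshev: P(|T − μ| ≥ t) ≤ Var(T)/t².
Bound = 358 / 3364 = 0.1064.

0.1064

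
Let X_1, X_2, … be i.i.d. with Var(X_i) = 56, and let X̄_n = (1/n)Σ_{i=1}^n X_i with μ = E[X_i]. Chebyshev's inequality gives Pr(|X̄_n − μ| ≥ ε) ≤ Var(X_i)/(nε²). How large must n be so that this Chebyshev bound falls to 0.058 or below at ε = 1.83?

Require 56/(n·1.83²) ≤ 0.058, i.e. n ≥ 56/(0.058·1.83²) = 288.309.
The smallest integer n is 289.

289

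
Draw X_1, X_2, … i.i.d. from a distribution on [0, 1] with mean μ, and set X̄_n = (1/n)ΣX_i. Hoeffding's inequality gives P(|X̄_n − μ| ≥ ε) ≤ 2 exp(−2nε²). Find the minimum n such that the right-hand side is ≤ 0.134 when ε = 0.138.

Require 2·exp(−2nε²) ≤ 0.134, i.e. 2nε² ≥ ln(2/0.134) = 2.703063.
So n ≥ 2.703063 / (2·0.138²) = 70.969.
The smallest integer n is 71.

71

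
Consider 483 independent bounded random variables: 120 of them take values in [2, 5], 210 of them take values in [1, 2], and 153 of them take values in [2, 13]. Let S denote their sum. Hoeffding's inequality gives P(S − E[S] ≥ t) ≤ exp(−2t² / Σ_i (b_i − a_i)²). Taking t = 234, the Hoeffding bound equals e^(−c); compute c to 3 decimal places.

Σ(b_i − a_i)² = 120·3² + 210·1² + 153·11² = 19803.
c = 2t² / 19803 = 2·234² / 19803 = 5.5301.

5.530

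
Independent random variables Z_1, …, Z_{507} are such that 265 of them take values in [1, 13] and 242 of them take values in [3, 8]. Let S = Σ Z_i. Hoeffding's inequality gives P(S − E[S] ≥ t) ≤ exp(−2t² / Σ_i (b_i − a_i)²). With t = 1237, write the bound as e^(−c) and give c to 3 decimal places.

69.223

Σ(b_i − a_i)² = 265·12² + 242·5² = 44210.
c = 2t² / 44210 = 2·1237² / 44210 = 69.2228.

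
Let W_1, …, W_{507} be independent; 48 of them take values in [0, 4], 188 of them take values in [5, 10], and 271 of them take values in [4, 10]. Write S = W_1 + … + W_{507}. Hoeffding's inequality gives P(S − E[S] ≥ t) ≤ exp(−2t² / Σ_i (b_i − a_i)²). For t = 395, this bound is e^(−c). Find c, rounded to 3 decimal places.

Σ(b_i − a_i)² = 48·4² + 188·5² + 271·6² = 15224.
c = 2t² / 15224 = 2·395² / 15224 = 20.4972.

20.497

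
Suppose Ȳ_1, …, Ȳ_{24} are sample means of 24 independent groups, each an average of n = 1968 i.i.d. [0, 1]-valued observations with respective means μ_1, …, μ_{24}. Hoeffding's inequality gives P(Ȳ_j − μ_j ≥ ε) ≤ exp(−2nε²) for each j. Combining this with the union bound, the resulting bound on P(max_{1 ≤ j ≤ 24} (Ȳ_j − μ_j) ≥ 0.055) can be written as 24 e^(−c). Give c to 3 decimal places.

Union bound over the 24 events: P(max_{1 ≤ j ≤ 24} (Ȳ_j − μ_j) ≥ 0.055) ≤ 24·exp(−2nε²) = 24 exp(−2·1968·0.055²).
So c = 2·1968·0.055² = 11.9064.

11.906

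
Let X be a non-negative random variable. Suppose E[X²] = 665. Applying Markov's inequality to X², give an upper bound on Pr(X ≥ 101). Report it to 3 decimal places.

0.065

Since X ≥ 0, the event {X ≥ 101} is the same as {X² ≥ 10201}.
Markov's inequality applied to X² gives Pr(X² ≥ 10201) ≤ E[X²]/10201 = 665/10201 = 0.0652.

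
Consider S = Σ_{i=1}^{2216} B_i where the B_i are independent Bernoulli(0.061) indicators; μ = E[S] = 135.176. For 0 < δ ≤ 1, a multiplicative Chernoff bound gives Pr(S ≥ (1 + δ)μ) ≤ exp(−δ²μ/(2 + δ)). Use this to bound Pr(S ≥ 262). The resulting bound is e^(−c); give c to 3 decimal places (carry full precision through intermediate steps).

40.497

Write 262 = (1 + δ)μ, so δ = 262/135.176 − 1 = 0.9382139…
Then the exponent is δ²μ/(2 + δ) = (262 − μ)² / (μ·(2 + δ)) = 40.496724.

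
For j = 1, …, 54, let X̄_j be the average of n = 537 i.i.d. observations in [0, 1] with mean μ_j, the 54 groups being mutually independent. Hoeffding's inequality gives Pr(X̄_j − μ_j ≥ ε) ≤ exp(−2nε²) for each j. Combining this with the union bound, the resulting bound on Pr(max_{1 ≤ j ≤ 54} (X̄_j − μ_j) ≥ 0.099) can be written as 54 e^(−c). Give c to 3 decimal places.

10.526

Union bound over the 54 events: Pr(max_{1 ≤ j ≤ 54} (X̄_j − μ_j) ≥ 0.099) ≤ 54·exp(−2nε²) = 54 exp(−2·537·0.099²).
So c = 2·537·0.099² = 10.5263.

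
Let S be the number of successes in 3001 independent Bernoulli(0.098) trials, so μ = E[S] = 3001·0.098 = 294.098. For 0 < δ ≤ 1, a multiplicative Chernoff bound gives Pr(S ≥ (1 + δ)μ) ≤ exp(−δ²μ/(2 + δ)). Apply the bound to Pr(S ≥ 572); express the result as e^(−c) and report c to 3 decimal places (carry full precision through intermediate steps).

89.169

Write 572 = (1 + δ)μ, so δ = 572/294.098 − 1 = 0.9449299…
Then the exponent is δ²μ/(2 + δ) = (572 − μ)² / (μ·(2 + δ)) = 89.169495.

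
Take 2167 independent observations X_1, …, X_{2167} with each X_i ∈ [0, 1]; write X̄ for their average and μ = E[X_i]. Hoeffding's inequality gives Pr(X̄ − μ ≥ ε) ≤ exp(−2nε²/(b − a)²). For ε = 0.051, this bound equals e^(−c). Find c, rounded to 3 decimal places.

11.273

c = 2nε²/(b − a)² = 2·2167·0.051² / 1² = 11.2727.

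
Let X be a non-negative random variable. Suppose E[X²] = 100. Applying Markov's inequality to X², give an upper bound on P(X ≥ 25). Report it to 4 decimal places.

0.1600

Since X ≥ 0, the event {X ≥ 25} is the same as {X² ≥ 625}.
Markov's inequality applied to X² gives P(X² ≥ 625) ≤ E[X²]/625 = 100/625 = 0.1600.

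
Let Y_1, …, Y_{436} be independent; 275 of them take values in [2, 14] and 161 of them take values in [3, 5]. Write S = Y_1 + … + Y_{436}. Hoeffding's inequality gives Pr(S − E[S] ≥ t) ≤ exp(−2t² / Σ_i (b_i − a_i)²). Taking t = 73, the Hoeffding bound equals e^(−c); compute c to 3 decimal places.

Σ(b_i − a_i)² = 275·12² + 161·2² = 40244.
c = 2t² / 40244 = 2·73² / 40244 = 0.2648.

0.265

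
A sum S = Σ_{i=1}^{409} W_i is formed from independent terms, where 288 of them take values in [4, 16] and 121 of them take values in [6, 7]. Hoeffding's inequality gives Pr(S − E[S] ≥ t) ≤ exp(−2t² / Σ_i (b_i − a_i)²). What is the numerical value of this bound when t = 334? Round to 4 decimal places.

0.0047

Σ(b_i − a_i)² = 288·12² + 121·1² = 41593.
Exponent = 2·334² / 41593 = 5.36417.
Bound = exp(−5.36417) = 0.00468.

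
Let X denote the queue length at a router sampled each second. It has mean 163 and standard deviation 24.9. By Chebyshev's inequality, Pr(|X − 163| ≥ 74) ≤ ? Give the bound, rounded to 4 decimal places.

0.1132

Chebyshev: Pr(|X − μ| ≥ t) ≤ Var(X)/t².
Var(X) = σ² = 24.9² = 620.01.
Bound = 620.01 / 5476 = 0.1132.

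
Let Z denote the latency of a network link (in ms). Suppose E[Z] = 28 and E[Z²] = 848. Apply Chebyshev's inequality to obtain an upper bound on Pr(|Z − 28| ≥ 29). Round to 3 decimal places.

Var(Z) = E[Z²] − (E[Z])² = 848 − 784 = 64.
Chebyshev's inequality: Pr(|Z − μ| ≥ t) ≤ Var(Z)/t² = 64/841 = 0.0761.

0.076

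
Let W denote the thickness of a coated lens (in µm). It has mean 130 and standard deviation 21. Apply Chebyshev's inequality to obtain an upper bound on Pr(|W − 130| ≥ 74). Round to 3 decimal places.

0.081

Chebyshev: Pr(|W − μ| ≥ t) ≤ Var(W)/t².
Var(W) = σ² = 21² = 441.
Bound = 441 / 5476 = 0.0805.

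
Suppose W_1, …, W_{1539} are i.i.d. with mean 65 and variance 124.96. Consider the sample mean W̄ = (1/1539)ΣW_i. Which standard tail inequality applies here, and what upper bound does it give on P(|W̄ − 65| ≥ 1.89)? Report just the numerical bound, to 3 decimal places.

With mean and variance of each term known, Chebyshev's inequality bounds the deviation of the sum (or sample mean).
Var(W̄) = Var(W_i)/n = 124.96/1539 = 0.081196.
Chebyshev: P(|W̄ − 65| ≥ 1.89) ≤ Var(W̄)/(1.89)² = 124.96/(1539·1.89²) = 0.0227.

0.023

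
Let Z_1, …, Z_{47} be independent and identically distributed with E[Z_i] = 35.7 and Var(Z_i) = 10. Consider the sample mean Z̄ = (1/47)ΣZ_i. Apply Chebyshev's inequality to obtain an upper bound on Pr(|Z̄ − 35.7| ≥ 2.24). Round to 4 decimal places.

0.0424

Var(Z̄) = Var(Z_i)/n = 10/47 = 0.21277.
Chebyshev: Pr(|Z̄ − 35.7| ≥ 2.24) ≤ Var(Z̄)/(2.24)² = 10/(47·2.24²) = 0.0424.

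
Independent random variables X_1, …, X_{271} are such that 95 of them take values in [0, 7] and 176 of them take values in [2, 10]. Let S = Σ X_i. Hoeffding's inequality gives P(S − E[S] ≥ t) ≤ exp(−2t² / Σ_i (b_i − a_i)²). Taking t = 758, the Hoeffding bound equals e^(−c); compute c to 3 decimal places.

Σ(b_i − a_i)² = 95·7² + 176·8² = 15919.
c = 2t² / 15919 = 2·758² / 15919 = 72.1859.

72.186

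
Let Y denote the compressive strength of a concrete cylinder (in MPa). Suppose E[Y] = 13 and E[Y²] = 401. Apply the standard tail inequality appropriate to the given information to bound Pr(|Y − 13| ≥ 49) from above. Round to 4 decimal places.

The first two moments determine the variance, so Chebyshev's inequality is the sharpest standard bound available.
Var(Y) = E[Y²] − (E[Y])² = 401 − 169 = 232.
Chebyshev's inequality: Pr(|Y − μ| ≥ t) ≤ Var(Y)/t² = 232/2401 = 0.0966.

0.0966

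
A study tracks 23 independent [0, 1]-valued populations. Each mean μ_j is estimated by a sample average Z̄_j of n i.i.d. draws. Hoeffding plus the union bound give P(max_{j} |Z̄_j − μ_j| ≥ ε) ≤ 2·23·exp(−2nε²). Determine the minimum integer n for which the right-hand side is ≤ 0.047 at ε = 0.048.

Need 2·23·exp(−2nε²) ≤ 0.047, i.e. exp(−2nε²) ≤ 0.047/46.
So 2nε² ≥ ln(46/0.047) = 6.886249.
Hence n ≥ 6.886249/(2·0.048²) = 1494.412.
The smallest integer n is 1495.

1495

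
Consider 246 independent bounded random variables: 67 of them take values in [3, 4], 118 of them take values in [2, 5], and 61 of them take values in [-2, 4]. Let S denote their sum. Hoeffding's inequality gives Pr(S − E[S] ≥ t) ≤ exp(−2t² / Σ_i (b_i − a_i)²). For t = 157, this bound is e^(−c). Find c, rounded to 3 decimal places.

14.826

Σ(b_i − a_i)² = 67·1² + 118·3² + 61·6² = 3325.
c = 2t² / 3325 = 2·157² / 3325 = 14.8265.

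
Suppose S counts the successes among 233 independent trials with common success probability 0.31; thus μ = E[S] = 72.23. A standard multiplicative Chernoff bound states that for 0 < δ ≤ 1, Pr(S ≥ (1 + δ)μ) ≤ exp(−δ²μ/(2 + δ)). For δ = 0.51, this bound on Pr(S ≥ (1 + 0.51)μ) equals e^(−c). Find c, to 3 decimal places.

c = δ²μ/(2 + δ) = 0.51²·72.23/(2 + 0.51) = 7.4849.

7.485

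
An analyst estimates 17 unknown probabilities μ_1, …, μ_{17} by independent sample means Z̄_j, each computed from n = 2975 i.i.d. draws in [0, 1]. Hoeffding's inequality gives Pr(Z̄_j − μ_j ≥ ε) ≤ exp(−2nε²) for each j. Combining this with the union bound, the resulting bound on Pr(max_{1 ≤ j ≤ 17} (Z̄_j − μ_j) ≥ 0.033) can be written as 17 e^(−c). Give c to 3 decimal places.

6.480

Union bound over the 17 events: Pr(max_{1 ≤ j ≤ 17} (Z̄_j − μ_j) ≥ 0.033) ≤ 17·exp(−2nε²) = 17 exp(−2·2975·0.033²).
So c = 2·2975·0.033² = 6.4795.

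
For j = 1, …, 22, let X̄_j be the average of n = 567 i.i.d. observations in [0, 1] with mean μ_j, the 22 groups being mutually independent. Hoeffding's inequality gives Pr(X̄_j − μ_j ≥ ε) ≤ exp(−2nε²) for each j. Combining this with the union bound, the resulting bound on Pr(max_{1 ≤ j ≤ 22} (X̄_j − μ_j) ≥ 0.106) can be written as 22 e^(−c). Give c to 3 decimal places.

12.742

Union bound over the 22 events: Pr(max_{1 ≤ j ≤ 22} (X̄_j − μ_j) ≥ 0.106) ≤ 22·exp(−2nε²) = 22 exp(−2·567·0.106²).
So c = 2·567·0.106² = 12.7416.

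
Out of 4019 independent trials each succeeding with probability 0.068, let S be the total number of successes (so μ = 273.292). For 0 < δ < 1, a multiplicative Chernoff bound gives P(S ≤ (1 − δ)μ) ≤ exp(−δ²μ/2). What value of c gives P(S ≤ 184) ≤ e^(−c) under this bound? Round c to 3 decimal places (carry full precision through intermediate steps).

Write 184 = (1 − δ)μ, so δ = 1 − 184/273.292 = 0.3267275…
Then the exponent is δ²μ/2 = (μ − 184)²/(2μ) = 14.587074.

14.587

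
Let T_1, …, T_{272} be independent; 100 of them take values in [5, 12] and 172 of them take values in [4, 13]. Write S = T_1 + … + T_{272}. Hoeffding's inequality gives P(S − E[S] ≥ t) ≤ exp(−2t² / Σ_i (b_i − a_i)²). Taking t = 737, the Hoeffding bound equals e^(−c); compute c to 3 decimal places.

Σ(b_i − a_i)² = 100·7² + 172·9² = 18832.
c = 2t² / 18832 = 2·737² / 18832 = 57.6857.

57.686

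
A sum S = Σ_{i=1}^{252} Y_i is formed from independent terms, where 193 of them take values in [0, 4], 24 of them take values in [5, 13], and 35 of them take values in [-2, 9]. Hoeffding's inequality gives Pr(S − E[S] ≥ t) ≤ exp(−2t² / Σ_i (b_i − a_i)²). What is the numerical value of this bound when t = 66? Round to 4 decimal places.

Σ(b_i − a_i)² = 193·4² + 24·8² + 35·11² = 8859.
Exponent = 2·66² / 8859 = 0.98341.
Bound = exp(−0.98341) = 0.37403.

0.3740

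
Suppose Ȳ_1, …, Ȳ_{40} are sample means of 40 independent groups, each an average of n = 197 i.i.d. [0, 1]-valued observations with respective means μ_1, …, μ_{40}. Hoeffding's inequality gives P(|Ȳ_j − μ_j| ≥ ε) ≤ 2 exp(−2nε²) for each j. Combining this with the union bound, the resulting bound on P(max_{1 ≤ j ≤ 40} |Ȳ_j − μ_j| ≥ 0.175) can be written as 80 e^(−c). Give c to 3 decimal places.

12.066

Union bound over the 40 events: P(max_{1 ≤ j ≤ 40} |Ȳ_j − μ_j| ≥ 0.175) ≤ 40·2·exp(−2nε²) = 80 exp(−2·197·0.175²).
So c = 2·197·0.175² = 12.0663.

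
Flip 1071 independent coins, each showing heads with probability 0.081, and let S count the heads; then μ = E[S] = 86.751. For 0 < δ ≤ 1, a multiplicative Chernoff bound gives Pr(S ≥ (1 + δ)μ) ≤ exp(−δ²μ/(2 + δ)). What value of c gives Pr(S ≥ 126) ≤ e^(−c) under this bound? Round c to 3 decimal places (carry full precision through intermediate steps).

Write 126 = (1 + δ)μ, so δ = 126/86.751 − 1 = 0.4524328…
Then the exponent is δ²μ/(2 + δ) = (126 − μ)² / (μ·(2 + δ)) = 7.240784.

7.241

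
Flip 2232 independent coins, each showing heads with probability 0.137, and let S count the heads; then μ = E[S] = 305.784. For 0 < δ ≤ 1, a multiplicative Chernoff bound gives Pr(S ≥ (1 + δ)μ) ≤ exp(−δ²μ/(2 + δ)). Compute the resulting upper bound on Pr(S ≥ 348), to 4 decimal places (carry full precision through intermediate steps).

0.0655

Write 348 = (1 + δ)μ, so δ = 348/305.784 − 1 = 0.1380582…
Then the exponent is δ²μ/(2 + δ) = (348 − μ)² / (μ·(2 + δ)) = 2.725962.
Bound = exp(−2.725962) = 0.06548.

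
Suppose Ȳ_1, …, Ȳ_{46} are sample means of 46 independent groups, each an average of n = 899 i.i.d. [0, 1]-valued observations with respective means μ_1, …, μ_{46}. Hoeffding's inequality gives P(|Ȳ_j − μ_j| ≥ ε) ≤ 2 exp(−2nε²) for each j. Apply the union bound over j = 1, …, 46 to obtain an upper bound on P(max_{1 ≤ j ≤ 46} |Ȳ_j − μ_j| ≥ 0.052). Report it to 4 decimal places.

Per-experiment Hoeffding bound: 2·exp(−2·899·0.052²) = 2·exp(−4.86179) = 0.015473.
Union bound over 46 events: 46·0.015473 = 0.71177.

0.7118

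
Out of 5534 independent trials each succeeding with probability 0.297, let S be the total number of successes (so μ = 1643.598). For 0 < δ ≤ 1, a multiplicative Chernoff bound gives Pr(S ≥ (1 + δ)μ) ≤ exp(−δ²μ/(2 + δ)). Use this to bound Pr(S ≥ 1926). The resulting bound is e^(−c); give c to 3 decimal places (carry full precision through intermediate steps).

22.342

Write 1926 = (1 + δ)μ, so δ = 1926/1643.598 − 1 = 0.1718194…
Then the exponent is δ²μ/(2 + δ) = (1926 − μ)² / (μ·(2 + δ)) = 22.341701.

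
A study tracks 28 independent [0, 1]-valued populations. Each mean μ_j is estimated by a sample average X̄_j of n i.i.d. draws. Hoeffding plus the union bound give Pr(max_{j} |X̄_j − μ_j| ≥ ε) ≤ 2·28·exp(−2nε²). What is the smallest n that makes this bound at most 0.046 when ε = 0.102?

342

Need 2·28·exp(−2nε²) ≤ 0.046, i.e. exp(−2nε²) ≤ 0.046/56.
So 2nε² ≥ ln(56/0.046) = 7.104466.
Hence n ≥ 7.104466/(2·0.102²) = 341.430.
The smallest integer n is 342.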